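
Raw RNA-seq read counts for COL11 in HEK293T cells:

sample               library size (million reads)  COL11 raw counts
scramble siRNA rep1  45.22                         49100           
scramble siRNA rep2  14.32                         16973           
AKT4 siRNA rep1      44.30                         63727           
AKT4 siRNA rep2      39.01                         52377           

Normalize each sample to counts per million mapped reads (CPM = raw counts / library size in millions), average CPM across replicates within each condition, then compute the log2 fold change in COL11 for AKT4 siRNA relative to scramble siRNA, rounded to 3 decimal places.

0.292

CPM(scramble siRNA rep1) = 49100 / 45.22 = 1085.8027
CPM(scramble siRNA rep2) = 16973 / 14.32 = 1185.2654
CPM(AKT4 siRNA rep1) = 63727 / 44.30 = 1438.5327
CPM(AKT4 siRNA rep2) = 52377 / 39.01 = 1342.6557
mean CPM(scramble siRNA) = 1135.5341; mean CPM(AKT4 siRNA) = 1390.5942
Fold change = 1390.5942 / 1135.5341 = 1.22462
log2(1.22462) = 0.2923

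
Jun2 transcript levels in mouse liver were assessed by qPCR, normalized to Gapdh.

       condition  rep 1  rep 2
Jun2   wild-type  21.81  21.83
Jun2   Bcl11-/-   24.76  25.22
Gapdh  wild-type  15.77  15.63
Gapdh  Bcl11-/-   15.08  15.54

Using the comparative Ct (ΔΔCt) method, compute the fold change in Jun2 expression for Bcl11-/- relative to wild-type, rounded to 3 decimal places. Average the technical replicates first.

0.085

Mean Ct: Jun2 wild-type 21.820; Jun2 Bcl11-/- 24.990; Gapdh wild-type 15.700; Gapdh Bcl11-/- 15.310
ΔCt(wild-type) = 21.820 − 15.700 = 6.120
ΔCt(Bcl11-/-) = 24.990 − 15.310 = 9.680
ΔΔCt = 9.680 − 6.120 = 3.560
Fold change = 2^(−3.560) = 0.0848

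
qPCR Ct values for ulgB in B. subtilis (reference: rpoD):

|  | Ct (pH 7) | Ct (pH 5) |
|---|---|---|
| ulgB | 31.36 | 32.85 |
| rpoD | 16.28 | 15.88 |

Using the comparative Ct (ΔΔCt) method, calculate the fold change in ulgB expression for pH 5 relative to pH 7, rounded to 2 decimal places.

ΔCt(pH 7) = 31.360 − 16.280 = 15.080
ΔCt(pH 5) = 32.850 − 15.880 = 16.970
ΔΔCt = 16.970 − 15.080 = 1.890
Fold change = 2^(−1.890) = 0.270

0.27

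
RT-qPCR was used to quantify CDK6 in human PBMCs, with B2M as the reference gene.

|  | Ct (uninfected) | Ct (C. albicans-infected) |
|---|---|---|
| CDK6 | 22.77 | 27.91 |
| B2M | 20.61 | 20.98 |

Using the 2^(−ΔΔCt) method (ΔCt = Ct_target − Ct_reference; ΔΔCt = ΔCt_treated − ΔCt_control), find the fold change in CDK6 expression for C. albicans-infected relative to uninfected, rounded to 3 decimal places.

0.037

ΔCt(uninfected) = 22.770 − 20.610 = 2.160
ΔCt(C. albicans-infected) = 27.910 − 20.980 = 6.930
ΔΔCt = 6.930 − 2.160 = 4.770
Fold change = 2^(−4.770) = 0.0367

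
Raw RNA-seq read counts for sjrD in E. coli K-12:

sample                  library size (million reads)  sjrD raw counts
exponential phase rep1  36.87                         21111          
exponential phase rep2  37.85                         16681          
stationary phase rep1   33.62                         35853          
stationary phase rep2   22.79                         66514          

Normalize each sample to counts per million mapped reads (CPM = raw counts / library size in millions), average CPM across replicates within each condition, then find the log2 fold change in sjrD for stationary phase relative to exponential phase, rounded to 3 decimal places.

CPM(exponential phase rep1) = 21111 / 36.87 = 572.5793
CPM(exponential phase rep2) = 16681 / 37.85 = 440.7133
CPM(stationary phase rep1) = 35853 / 33.62 = 1066.4188
CPM(stationary phase rep2) = 66514 / 22.79 = 2918.5608
mean CPM(exponential phase) = 506.6463; mean CPM(stationary phase) = 1992.4898
Fold change = 1992.4898 / 506.6463 = 3.93270
log2(3.93270) = 1.9755

1.976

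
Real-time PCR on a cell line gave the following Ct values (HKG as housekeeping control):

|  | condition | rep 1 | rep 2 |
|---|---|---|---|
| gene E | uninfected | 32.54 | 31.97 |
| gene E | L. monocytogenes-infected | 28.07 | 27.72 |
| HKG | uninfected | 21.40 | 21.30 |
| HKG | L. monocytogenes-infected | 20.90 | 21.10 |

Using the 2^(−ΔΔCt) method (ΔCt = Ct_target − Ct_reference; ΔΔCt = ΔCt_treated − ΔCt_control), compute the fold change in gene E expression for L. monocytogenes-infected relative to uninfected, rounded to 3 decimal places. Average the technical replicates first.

Mean Ct: gene E uninfected 32.255; gene E L. monocytogenes-infected 27.895; HKG uninfected 21.350; HKG L. monocytogenes-infected 21.000
ΔCt(uninfected) = 32.255 − 21.350 = 10.905
ΔCt(L. monocytogenes-infected) = 27.895 − 21.000 = 6.895
ΔΔCt = 6.895 − 10.905 = -4.010
Fold change = 2^(−(-4.010)) = 2^4.010 = 16.1113

16.111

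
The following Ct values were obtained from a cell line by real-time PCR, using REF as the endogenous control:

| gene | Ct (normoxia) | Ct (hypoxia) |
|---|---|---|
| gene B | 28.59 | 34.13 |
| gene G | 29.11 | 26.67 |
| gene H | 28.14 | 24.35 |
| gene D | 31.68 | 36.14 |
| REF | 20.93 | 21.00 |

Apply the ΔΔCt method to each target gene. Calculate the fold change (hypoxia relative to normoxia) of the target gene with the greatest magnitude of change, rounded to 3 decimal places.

0.023

gene B: ΔΔCt = (34.13−21.00) − (28.59−20.93) = 13.13 − 7.66 = 5.47; fold change = 2^-5.47 = 0.023
gene G: ΔΔCt = (26.67−21.00) − (29.11−20.93) = 5.67 − 8.18 = -2.51; fold change = 2^2.51 = 5.696
gene H: ΔΔCt = (24.35−21.00) − (28.14−20.93) = 3.35 − 7.21 = -3.86; fold change = 2^3.86 = 14.520
gene D: ΔΔCt = (36.14−21.00) − (31.68−20.93) = 15.14 − 10.75 = 4.39; fold change = 2^-4.39 = 0.048
gene B has the largest |ΔΔCt| = 5.47.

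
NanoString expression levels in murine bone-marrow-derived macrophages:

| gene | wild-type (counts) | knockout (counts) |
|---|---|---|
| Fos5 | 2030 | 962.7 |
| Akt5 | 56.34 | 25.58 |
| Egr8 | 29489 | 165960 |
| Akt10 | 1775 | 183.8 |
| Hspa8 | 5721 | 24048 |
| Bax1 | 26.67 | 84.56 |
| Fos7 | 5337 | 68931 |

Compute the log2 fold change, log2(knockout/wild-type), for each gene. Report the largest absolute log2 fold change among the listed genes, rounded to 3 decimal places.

log2(962.7/2030) = -1.076  (Fos5)
log2(25.58/56.34) = -1.139  (Akt5)
log2(165960/29489) = 2.493  (Egr8)
log2(183.8/1775) = -3.272  (Akt10)
log2(24048/5721) = 2.072  (Hspa8)
log2(84.56/26.67) = 1.665  (Bax1)
log2(68931/5337) = 3.691  (Fos7)
The largest magnitude belongs to Fos7.

3.691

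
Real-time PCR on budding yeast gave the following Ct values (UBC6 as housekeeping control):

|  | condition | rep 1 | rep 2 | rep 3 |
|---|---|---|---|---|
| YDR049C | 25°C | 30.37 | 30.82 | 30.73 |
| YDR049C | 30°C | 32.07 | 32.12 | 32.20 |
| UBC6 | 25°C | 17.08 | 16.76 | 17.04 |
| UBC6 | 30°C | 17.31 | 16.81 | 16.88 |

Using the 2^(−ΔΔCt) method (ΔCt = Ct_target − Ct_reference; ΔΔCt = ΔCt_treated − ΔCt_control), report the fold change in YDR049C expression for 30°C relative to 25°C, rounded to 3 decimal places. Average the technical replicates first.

0.366

Mean Ct: YDR049C 25°C 30.640; YDR049C 30°C 32.130; UBC6 25°C 16.960; UBC6 30°C 17.000
ΔCt(25°C) = 30.640 − 16.960 = 13.680
ΔCt(30°C) = 32.130 − 17.000 = 15.130
ΔΔCt = 15.130 − 13.680 = 1.450
Fold change = 2^(−1.450) = 0.3660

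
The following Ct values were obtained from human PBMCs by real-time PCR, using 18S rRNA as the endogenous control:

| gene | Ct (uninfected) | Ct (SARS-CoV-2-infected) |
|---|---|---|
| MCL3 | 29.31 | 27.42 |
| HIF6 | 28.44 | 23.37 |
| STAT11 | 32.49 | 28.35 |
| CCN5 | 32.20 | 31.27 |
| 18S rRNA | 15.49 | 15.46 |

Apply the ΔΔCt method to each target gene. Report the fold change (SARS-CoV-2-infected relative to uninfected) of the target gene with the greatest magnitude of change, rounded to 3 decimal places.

32.900

MCL3: ΔΔCt = (27.42−15.46) − (29.31−15.49) = 11.96 − 13.82 = -1.86; fold change = 2^1.86 = 3.630
HIF6: ΔΔCt = (23.37−15.46) − (28.44−15.49) = 7.91 − 12.95 = -5.04; fold change = 2^5.04 = 32.900
STAT11: ΔΔCt = (28.35−15.46) − (32.49−15.49) = 12.89 − 17.00 = -4.11; fold change = 2^4.11 = 17.268
CCN5: ΔΔCt = (31.27−15.46) − (32.20−15.49) = 15.81 − 16.71 = -0.90; fold change = 2^0.90 = 1.866
HIF6 has the largest |ΔΔCt| = 5.04.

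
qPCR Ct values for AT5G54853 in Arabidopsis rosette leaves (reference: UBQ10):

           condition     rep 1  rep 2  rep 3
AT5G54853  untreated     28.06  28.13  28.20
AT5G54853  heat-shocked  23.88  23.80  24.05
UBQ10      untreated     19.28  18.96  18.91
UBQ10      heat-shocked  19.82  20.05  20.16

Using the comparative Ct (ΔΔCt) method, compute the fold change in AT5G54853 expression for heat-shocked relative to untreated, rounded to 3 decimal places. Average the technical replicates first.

36.252

Mean Ct: AT5G54853 untreated 28.130; AT5G54853 heat-shocked 23.910; UBQ10 untreated 19.050; UBQ10 heat-shocked 20.010
ΔCt(untreated) = 28.130 − 19.050 = 9.080
ΔCt(heat-shocked) = 23.910 − 20.010 = 3.900
ΔΔCt = 3.900 − 9.080 = -5.180
Fold change = 2^(−(-5.180)) = 2^5.180 = 36.2523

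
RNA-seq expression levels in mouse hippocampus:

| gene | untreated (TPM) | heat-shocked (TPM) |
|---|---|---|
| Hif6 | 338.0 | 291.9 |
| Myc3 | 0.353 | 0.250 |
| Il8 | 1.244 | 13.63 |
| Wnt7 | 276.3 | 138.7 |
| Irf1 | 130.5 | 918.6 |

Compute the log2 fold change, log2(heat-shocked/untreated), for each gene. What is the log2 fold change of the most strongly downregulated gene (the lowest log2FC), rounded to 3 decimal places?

log2(291.9/338.0) = -0.212  (Hif6)
log2(0.250/0.353) = -0.498  (Myc3)
log2(13.63/1.244) = 3.454  (Il8)
log2(138.7/276.3) = -0.994  (Wnt7)
log2(918.6/130.5) = 2.815  (Irf1)
Wnt7 is most strongly downregulated.

-0.994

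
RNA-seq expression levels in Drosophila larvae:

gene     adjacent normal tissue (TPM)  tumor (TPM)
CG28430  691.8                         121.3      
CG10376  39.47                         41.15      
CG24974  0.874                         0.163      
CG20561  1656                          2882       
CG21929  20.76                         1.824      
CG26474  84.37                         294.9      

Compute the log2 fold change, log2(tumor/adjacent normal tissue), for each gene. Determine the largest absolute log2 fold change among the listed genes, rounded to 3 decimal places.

3.509

log2(121.3/691.8) = -2.512  (CG28430)
log2(41.15/39.47) = 0.060  (CG10376)
log2(0.163/0.874) = -2.423  (CG24974)
log2(2882/1656) = 0.799  (CG20561)
log2(1.824/20.76) = -3.509  (CG21929)
log2(294.9/84.37) = 1.805  (CG26474)
The largest magnitude belongs to CG21929.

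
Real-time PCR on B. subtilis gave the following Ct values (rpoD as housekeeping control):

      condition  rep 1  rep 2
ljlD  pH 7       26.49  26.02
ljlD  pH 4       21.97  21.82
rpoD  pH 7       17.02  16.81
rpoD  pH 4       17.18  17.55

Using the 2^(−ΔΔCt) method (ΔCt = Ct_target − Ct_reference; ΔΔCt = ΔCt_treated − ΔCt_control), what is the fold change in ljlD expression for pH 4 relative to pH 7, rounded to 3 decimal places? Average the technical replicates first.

Mean Ct: ljlD pH 7 26.255; ljlD pH 4 21.895; rpoD pH 7 16.915; rpoD pH 4 17.365
ΔCt(pH 7) = 26.255 − 16.915 = 9.340
ΔCt(pH 4) = 21.895 − 17.365 = 4.530
ΔΔCt = 4.530 − 9.340 = -4.810
Fold change = 2^(−(-4.810)) = 2^4.810 = 28.0514

28.051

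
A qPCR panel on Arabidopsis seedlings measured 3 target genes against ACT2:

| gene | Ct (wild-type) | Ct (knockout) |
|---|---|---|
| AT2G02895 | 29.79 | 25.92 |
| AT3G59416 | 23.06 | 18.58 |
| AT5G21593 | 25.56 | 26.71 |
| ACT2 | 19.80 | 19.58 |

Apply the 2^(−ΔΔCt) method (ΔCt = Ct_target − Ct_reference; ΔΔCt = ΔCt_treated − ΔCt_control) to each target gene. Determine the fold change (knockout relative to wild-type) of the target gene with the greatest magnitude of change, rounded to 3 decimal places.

AT2G02895: ΔΔCt = (25.92−19.58) − (29.79−19.80) = 6.34 − 9.99 = -3.65; fold change = 2^3.65 = 12.553
AT3G59416: ΔΔCt = (18.58−19.58) − (23.06−19.80) = -1.00 − 3.26 = -4.26; fold change = 2^4.26 = 19.160
AT5G21593: ΔΔCt = (26.71−19.58) − (25.56−19.80) = 7.13 − 5.76 = 1.37; fold change = 2^-1.37 = 0.387
AT3G59416 has the largest |ΔΔCt| = 4.26.

19.160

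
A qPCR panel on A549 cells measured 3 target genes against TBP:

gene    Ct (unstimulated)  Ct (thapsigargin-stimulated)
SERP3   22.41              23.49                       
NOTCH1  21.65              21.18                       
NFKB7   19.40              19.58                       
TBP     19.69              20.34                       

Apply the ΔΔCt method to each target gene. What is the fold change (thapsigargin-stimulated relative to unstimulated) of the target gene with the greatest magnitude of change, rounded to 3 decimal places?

SERP3: ΔΔCt = (23.49−20.34) − (22.41−19.69) = 3.15 − 2.72 = 0.43; fold change = 2^-0.43 = 0.742
NOTCH1: ΔΔCt = (21.18−20.34) − (21.65−19.69) = 0.84 − 1.96 = -1.12; fold change = 2^1.12 = 2.173
NFKB7: ΔΔCt = (19.58−20.34) − (19.40−19.69) = -0.76 − (-0.29) = -0.47; fold change = 2^0.47 = 1.385
NOTCH1 has the largest |ΔΔCt| = 1.12.

2.173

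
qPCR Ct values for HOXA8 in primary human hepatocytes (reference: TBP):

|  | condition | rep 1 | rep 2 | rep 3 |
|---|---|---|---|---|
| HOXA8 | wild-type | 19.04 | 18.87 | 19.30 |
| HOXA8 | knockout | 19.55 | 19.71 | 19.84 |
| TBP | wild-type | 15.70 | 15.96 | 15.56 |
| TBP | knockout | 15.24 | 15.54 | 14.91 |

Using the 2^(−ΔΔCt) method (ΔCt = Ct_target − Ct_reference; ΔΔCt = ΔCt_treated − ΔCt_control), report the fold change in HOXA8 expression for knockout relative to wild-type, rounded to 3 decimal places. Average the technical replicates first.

Mean Ct: HOXA8 wild-type 19.070; HOXA8 knockout 19.700; TBP wild-type 15.740; TBP knockout 15.230
ΔCt(wild-type) = 19.070 − 15.740 = 3.330
ΔCt(knockout) = 19.700 − 15.230 = 4.470
ΔΔCt = 4.470 − 3.330 = 1.140
Fold change = 2^(−1.140) = 0.4538

0.454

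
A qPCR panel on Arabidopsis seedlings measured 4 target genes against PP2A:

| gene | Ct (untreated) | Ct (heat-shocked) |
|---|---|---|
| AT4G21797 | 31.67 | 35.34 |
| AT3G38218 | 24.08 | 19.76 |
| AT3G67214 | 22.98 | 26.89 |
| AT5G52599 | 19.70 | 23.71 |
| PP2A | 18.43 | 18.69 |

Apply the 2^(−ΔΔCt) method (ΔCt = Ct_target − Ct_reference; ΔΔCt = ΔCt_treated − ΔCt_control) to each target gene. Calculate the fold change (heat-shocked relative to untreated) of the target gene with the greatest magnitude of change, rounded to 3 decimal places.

23.918

AT4G21797: ΔΔCt = (35.34−18.69) − (31.67−18.43) = 16.65 − 13.24 = 3.41; fold change = 2^-3.41 = 0.094
AT3G38218: ΔΔCt = (19.76−18.69) − (24.08−18.43) = 1.07 − 5.65 = -4.58; fold change = 2^4.58 = 23.918
AT3G67214: ΔΔCt = (26.89−18.69) − (22.98−18.43) = 8.20 − 4.55 = 3.65; fold change = 2^-3.65 = 0.080
AT5G52599: ΔΔCt = (23.71−18.69) − (19.70−18.43) = 5.02 − 1.27 = 3.75; fold change = 2^-3.75 = 0.074
AT3G38218 has the largest |ΔΔCt| = 4.58.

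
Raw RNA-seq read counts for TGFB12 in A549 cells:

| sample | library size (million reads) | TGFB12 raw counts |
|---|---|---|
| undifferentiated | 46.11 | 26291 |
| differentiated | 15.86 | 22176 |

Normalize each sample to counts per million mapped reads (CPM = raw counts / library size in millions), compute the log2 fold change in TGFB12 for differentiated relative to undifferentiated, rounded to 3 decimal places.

1.294

CPM(undifferentiated) = 26291 / 46.11 = 570.1800
CPM(differentiated) = 22176 / 15.86 = 1398.2346
Fold change = 1398.2346 / 570.1800 = 2.45227
log2(2.45227) = 1.2941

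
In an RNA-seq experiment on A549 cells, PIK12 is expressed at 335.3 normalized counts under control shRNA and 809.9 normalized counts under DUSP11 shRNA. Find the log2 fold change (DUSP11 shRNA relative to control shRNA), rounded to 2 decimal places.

1.27

Fold change = 809.9 / 335.3 = 2.4154
log2(2.4154) = 1.272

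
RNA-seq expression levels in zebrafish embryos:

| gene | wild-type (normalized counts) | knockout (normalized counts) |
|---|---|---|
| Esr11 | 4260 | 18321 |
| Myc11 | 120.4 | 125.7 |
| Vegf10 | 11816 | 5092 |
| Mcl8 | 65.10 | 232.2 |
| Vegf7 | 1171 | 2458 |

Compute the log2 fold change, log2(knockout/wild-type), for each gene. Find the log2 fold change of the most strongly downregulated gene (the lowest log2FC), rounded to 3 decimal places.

-1.214

log2(18321/4260) = 2.105  (Esr11)
log2(125.7/120.4) = 0.062  (Myc11)
log2(5092/11816) = -1.214  (Vegf10)
log2(232.2/65.10) = 1.835  (Mcl8)
log2(2458/1171) = 1.070  (Vegf7)
Vegf10 is most strongly downregulated.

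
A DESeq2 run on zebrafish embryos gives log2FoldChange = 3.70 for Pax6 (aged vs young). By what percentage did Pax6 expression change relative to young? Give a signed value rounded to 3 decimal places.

1199.604%

Fold change = 2^(3.70) = 12.9960
Percent change = (FC − 1) × 100% = (12.9960 − 1) × 100 = 1199.604%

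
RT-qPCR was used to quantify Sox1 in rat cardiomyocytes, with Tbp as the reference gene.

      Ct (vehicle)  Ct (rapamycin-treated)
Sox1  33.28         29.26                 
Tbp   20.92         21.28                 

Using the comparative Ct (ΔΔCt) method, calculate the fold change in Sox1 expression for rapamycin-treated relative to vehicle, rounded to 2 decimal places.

ΔCt(vehicle) = 33.280 − 20.920 = 12.360
ΔCt(rapamycin-treated) = 29.260 − 21.280 = 7.980
ΔΔCt = 7.980 − 12.360 = -4.380
Fold change = 2^(−(-4.380)) = 2^4.380 = 20.821

20.82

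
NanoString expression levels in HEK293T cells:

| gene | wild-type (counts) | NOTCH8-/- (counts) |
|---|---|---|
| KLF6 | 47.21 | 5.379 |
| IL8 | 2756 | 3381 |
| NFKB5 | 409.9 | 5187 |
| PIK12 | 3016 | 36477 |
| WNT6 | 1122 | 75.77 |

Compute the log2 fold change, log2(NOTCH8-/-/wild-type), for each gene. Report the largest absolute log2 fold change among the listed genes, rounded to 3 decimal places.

log2(5.379/47.21) = -3.134  (KLF6)
log2(3381/2756) = 0.295  (IL8)
log2(5187/409.9) = 3.662  (NFKB5)
log2(36477/3016) = 3.596  (PIK12)
log2(75.77/1122) = -3.888  (WNT6)
The largest magnitude belongs to WNT6.

3.888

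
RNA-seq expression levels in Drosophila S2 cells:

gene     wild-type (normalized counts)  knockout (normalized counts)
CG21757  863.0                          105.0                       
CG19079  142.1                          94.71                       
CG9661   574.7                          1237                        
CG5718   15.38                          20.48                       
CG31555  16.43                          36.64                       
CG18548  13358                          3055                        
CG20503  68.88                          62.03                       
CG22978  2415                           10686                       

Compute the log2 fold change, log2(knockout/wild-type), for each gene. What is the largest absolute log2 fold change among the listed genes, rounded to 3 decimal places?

3.039

log2(105.0/863.0) = -3.039  (CG21757)
log2(94.71/142.1) = -0.585  (CG19079)
log2(1237/574.7) = 1.106  (CG9661)
log2(20.48/15.38) = 0.413  (CG5718)
log2(36.64/16.43) = 1.157  (CG31555)
log2(3055/13358) = -2.128  (CG18548)
log2(62.03/68.88) = -0.151  (CG20503)
log2(10686/2415) = 2.146  (CG22978)
The largest magnitude belongs to CG21757.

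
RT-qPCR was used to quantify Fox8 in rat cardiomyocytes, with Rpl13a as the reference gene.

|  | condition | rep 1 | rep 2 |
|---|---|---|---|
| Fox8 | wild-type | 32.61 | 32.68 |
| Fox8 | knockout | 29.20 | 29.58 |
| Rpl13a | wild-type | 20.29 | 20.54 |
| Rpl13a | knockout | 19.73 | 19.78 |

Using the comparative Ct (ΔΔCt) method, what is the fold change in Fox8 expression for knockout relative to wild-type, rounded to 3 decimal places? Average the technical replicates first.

6.042

Mean Ct: Fox8 wild-type 32.645; Fox8 knockout 29.390; Rpl13a wild-type 20.415; Rpl13a knockout 19.755
ΔCt(wild-type) = 32.645 − 20.415 = 12.230
ΔCt(knockout) = 29.390 − 19.755 = 9.635
ΔΔCt = 9.635 − 12.230 = -2.595
Fold change = 2^(−(-2.595)) = 2^2.595 = 6.0419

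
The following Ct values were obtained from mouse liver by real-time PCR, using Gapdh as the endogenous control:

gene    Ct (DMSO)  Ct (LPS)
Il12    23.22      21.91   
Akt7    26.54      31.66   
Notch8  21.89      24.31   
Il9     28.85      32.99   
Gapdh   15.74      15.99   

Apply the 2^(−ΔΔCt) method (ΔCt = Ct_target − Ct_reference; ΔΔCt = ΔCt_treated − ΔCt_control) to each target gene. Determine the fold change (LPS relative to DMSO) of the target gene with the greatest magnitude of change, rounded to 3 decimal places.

Il12: ΔΔCt = (21.91−15.99) − (23.22−15.74) = 5.92 − 7.48 = -1.56; fold change = 2^1.56 = 2.949
Akt7: ΔΔCt = (31.66−15.99) − (26.54−15.74) = 15.67 − 10.80 = 4.87; fold change = 2^-4.87 = 0.034
Notch8: ΔΔCt = (24.31−15.99) − (21.89−15.74) = 8.32 − 6.15 = 2.17; fold change = 2^-2.17 = 0.222
Il9: ΔΔCt = (32.99−15.99) − (28.85−15.74) = 17.00 − 13.11 = 3.89; fold change = 2^-3.89 = 0.067
Akt7 has the largest |ΔΔCt| = 4.87.

0.034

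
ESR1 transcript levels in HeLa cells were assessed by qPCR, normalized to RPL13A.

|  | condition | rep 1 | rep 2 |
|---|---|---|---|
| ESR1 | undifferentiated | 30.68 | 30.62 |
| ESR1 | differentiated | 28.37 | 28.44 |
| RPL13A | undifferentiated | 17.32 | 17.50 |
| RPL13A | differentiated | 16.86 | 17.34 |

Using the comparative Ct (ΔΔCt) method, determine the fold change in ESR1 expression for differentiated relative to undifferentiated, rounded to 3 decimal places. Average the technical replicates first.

Mean Ct: ESR1 undifferentiated 30.650; ESR1 differentiated 28.405; RPL13A undifferentiated 17.410; RPL13A differentiated 17.100
ΔCt(undifferentiated) = 30.650 − 17.410 = 13.240
ΔCt(differentiated) = 28.405 − 17.100 = 11.305
ΔΔCt = 11.305 − 13.240 = -1.935
Fold change = 2^(−(-1.935)) = 2^1.935 = 3.8238

3.824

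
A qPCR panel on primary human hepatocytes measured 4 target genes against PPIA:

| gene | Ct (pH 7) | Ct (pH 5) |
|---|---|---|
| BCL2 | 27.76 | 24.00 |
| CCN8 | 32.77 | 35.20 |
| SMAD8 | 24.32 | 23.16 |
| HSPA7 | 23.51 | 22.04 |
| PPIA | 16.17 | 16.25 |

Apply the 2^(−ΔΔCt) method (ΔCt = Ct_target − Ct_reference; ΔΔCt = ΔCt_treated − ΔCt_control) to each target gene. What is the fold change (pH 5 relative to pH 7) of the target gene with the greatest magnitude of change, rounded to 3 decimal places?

14.320

BCL2: ΔΔCt = (24.00−16.25) − (27.76−16.17) = 7.75 − 11.59 = -3.84; fold change = 2^3.84 = 14.320
CCN8: ΔΔCt = (35.20−16.25) − (32.77−16.17) = 18.95 − 16.60 = 2.35; fold change = 2^-2.35 = 0.196
SMAD8: ΔΔCt = (23.16−16.25) − (24.32−16.17) = 6.91 − 8.15 = -1.24; fold change = 2^1.24 = 2.362
HSPA7: ΔΔCt = (22.04−16.25) − (23.51−16.17) = 5.79 − 7.34 = -1.55; fold change = 2^1.55 = 2.928
BCL2 has the largest |ΔΔCt| = 3.84.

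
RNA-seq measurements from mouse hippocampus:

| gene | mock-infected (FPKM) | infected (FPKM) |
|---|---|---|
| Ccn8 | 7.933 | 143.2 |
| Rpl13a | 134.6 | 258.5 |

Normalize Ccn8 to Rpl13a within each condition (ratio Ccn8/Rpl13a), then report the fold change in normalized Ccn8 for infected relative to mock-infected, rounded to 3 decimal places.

9.399

Ccn8/Rpl13a (mock-infected) = 7.933 / 134.6 = 0.058938
Ccn8/Rpl13a (infected) = 143.2 / 258.5 = 0.55397
Fold change = 0.55397 / 0.058938 = 9.3992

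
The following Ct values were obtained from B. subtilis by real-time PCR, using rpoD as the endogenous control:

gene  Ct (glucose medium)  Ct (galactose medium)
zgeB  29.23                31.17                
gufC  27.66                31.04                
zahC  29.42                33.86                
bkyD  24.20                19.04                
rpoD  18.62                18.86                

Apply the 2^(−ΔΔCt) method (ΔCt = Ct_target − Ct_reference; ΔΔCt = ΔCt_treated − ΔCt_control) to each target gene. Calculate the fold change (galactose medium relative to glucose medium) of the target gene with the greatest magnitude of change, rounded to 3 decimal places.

42.224

zgeB: ΔΔCt = (31.17−18.86) − (29.23−18.62) = 12.31 − 10.61 = 1.70; fold change = 2^-1.70 = 0.308
gufC: ΔΔCt = (31.04−18.86) − (27.66−18.62) = 12.18 − 9.04 = 3.14; fold change = 2^-3.14 = 0.113
zahC: ΔΔCt = (33.86−18.86) − (29.42−18.62) = 15.00 − 10.80 = 4.20; fold change = 2^-4.20 = 0.054
bkyD: ΔΔCt = (19.04−18.86) − (24.20−18.62) = 0.18 − 5.58 = -5.40; fold change = 2^5.40 = 42.224
bkyD has the largest |ΔΔCt| = 5.40.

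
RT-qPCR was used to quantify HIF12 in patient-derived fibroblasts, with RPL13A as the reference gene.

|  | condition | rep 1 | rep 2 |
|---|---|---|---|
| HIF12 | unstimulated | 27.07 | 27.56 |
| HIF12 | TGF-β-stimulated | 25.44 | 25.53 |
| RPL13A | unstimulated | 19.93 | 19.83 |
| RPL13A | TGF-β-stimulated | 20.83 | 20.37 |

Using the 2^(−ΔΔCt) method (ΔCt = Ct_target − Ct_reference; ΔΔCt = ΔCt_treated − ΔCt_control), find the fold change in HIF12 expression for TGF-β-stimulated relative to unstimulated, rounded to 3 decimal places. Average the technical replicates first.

5.856

Mean Ct: HIF12 unstimulated 27.315; HIF12 TGF-β-stimulated 25.485; RPL13A unstimulated 19.880; RPL13A TGF-β-stimulated 20.600
ΔCt(unstimulated) = 27.315 − 19.880 = 7.435
ΔCt(TGF-β-stimulated) = 25.485 − 20.600 = 4.885
ΔΔCt = 4.885 − 7.435 = -2.550
Fold change = 2^(−(-2.550)) = 2^2.550 = 5.8563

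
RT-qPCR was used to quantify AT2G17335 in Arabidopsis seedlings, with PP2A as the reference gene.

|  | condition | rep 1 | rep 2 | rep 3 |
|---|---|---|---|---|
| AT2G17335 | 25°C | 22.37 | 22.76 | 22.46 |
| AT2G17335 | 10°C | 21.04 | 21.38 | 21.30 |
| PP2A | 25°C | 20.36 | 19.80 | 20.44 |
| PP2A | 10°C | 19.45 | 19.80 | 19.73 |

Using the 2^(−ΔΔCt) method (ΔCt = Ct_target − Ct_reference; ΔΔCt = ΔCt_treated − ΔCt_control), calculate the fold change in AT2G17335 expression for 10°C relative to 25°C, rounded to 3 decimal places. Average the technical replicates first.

Mean Ct: AT2G17335 25°C 22.530; AT2G17335 10°C 21.240; PP2A 25°C 20.200; PP2A 10°C 19.660
ΔCt(25°C) = 22.530 − 20.200 = 2.330
ΔCt(10°C) = 21.240 − 19.660 = 1.580
ΔΔCt = 1.580 − 2.330 = -0.750
Fold change = 2^(−(-0.750)) = 2^0.750 = 1.6818

1.682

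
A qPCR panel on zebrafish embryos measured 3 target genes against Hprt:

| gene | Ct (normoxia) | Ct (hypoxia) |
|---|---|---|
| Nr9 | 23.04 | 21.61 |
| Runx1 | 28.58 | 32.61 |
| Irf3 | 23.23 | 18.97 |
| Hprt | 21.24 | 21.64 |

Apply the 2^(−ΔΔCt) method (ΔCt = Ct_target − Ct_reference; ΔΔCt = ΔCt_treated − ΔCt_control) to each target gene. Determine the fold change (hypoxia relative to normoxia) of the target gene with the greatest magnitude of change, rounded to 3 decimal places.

25.281

Nr9: ΔΔCt = (21.61−21.64) − (23.04−21.24) = -0.03 − 1.80 = -1.83; fold change = 2^1.83 = 3.555
Runx1: ΔΔCt = (32.61−21.64) − (28.58−21.24) = 10.97 − 7.34 = 3.63; fold change = 2^-3.63 = 0.081
Irf3: ΔΔCt = (18.97−21.64) − (23.23−21.24) = -2.67 − 1.99 = -4.66; fold change = 2^4.66 = 25.281
Irf3 has the largest |ΔΔCt| = 4.66.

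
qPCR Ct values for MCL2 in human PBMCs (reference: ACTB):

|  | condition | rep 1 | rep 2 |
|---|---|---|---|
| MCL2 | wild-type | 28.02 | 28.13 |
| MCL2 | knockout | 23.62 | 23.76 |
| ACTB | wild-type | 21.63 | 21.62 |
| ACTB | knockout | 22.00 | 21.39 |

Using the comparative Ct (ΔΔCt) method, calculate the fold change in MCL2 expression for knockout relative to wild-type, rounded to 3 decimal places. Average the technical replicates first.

21.933

Mean Ct: MCL2 wild-type 28.075; MCL2 knockout 23.690; ACTB wild-type 21.625; ACTB knockout 21.695
ΔCt(wild-type) = 28.075 − 21.625 = 6.450
ΔCt(knockout) = 23.690 − 21.695 = 1.995
ΔΔCt = 1.995 − 6.450 = -4.455
Fold change = 2^(−(-4.455)) = 2^4.455 = 21.9325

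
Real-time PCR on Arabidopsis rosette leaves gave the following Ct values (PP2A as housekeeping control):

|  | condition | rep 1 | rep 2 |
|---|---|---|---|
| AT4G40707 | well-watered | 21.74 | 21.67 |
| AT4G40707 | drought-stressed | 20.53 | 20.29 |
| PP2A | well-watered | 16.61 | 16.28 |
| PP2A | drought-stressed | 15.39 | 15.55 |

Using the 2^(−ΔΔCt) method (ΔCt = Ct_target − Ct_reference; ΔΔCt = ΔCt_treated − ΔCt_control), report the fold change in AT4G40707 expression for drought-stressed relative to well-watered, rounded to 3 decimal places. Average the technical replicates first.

1.248

Mean Ct: AT4G40707 well-watered 21.705; AT4G40707 drought-stressed 20.410; PP2A well-watered 16.445; PP2A drought-stressed 15.470
ΔCt(well-watered) = 21.705 − 16.445 = 5.260
ΔCt(drought-stressed) = 20.410 − 15.470 = 4.940
ΔΔCt = 4.940 − 5.260 = -0.320
Fold change = 2^(−(-0.320)) = 2^0.320 = 1.2483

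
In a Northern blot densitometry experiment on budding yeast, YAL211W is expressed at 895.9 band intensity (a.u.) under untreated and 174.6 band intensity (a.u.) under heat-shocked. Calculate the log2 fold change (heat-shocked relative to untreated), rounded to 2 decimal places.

-2.36

Fold change = 174.6 / 895.9 = 0.1949
log2(0.1949) = -2.359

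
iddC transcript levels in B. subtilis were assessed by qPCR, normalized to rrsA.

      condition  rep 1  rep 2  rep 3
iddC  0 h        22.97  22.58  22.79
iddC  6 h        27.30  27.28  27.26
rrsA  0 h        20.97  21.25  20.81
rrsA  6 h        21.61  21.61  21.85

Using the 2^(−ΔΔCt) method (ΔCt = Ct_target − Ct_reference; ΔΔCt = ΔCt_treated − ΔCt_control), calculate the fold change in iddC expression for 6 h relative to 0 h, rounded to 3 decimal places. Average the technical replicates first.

0.071

Mean Ct: iddC 0 h 22.780; iddC 6 h 27.280; rrsA 0 h 21.010; rrsA 6 h 21.690
ΔCt(0 h) = 22.780 − 21.010 = 1.770
ΔCt(6 h) = 27.280 − 21.690 = 5.590
ΔΔCt = 5.590 − 1.770 = 3.820
Fold change = 2^(−3.820) = 0.0708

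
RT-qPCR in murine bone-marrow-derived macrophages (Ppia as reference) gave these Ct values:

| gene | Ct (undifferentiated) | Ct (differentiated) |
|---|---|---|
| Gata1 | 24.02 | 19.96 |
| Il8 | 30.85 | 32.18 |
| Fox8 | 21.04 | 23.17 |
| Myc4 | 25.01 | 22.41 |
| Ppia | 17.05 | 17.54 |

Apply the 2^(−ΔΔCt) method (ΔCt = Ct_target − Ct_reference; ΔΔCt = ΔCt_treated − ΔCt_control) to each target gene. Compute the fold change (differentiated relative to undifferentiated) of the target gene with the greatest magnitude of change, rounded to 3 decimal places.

23.425

Gata1: ΔΔCt = (19.96−17.54) − (24.02−17.05) = 2.42 − 6.97 = -4.55; fold change = 2^4.55 = 23.425
Il8: ΔΔCt = (32.18−17.54) − (30.85−17.05) = 14.64 − 13.80 = 0.84; fold change = 2^-0.84 = 0.559
Fox8: ΔΔCt = (23.17−17.54) − (21.04−17.05) = 5.63 − 3.99 = 1.64; fold change = 2^-1.64 = 0.321
Myc4: ΔΔCt = (22.41−17.54) − (25.01−17.05) = 4.87 − 7.96 = -3.09; fold change = 2^3.09 = 8.515
Gata1 has the largest |ΔΔCt| = 4.55.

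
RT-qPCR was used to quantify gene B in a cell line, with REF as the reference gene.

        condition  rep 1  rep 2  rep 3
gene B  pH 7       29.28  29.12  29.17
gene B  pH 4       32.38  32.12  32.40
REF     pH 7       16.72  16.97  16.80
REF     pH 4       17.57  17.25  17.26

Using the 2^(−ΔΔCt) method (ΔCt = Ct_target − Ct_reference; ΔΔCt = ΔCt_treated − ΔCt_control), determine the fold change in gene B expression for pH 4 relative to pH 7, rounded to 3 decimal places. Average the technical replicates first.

0.167

Mean Ct: gene B pH 7 29.190; gene B pH 4 32.300; REF pH 7 16.830; REF pH 4 17.360
ΔCt(pH 7) = 29.190 − 16.830 = 12.360
ΔCt(pH 4) = 32.300 − 17.360 = 14.940
ΔΔCt = 14.940 − 12.360 = 2.580
Fold change = 2^(−2.580) = 0.1672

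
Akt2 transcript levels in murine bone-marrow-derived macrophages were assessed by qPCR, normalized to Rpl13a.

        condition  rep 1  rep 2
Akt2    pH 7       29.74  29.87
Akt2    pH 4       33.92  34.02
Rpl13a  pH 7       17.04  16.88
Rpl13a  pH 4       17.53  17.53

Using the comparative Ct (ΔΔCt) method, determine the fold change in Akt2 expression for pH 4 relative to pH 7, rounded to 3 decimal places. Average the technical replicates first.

Mean Ct: Akt2 pH 7 29.805; Akt2 pH 4 33.970; Rpl13a pH 7 16.960; Rpl13a pH 4 17.530
ΔCt(pH 7) = 29.805 − 16.960 = 12.845
ΔCt(pH 4) = 33.970 − 17.530 = 16.440
ΔΔCt = 16.440 − 12.845 = 3.595
Fold change = 2^(−3.595) = 0.0828

0.083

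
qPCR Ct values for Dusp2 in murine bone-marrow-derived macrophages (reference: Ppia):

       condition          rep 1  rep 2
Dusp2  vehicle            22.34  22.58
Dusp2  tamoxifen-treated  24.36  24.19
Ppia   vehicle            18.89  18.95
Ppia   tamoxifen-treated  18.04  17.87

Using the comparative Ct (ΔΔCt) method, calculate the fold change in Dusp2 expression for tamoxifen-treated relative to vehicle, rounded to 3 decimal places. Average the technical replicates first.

Mean Ct: Dusp2 vehicle 22.460; Dusp2 tamoxifen-treated 24.275; Ppia vehicle 18.920; Ppia tamoxifen-treated 17.955
ΔCt(vehicle) = 22.460 − 18.920 = 3.540
ΔCt(tamoxifen-treated) = 24.275 − 17.955 = 6.320
ΔΔCt = 6.320 − 3.540 = 2.780
Fold change = 2^(−2.780) = 0.1456

0.146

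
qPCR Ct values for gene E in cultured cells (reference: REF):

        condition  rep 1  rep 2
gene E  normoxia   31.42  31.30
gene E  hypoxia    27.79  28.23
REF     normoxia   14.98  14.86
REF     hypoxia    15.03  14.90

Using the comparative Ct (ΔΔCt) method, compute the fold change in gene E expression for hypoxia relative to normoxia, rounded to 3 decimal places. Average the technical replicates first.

Mean Ct: gene E normoxia 31.360; gene E hypoxia 28.010; REF normoxia 14.920; REF hypoxia 14.965
ΔCt(normoxia) = 31.360 − 14.920 = 16.440
ΔCt(hypoxia) = 28.010 − 14.965 = 13.045
ΔΔCt = 13.045 − 16.440 = -3.395
Fold change = 2^(−(-3.395)) = 2^3.395 = 10.5195

10.520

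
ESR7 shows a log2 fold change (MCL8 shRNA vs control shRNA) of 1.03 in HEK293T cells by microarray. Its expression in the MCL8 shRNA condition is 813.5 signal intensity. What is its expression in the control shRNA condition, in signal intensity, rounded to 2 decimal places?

398.38

Fold change = 2^(1.03) = 2.0420
control shRNA expression = 813.5 / 2.0420 = 398.38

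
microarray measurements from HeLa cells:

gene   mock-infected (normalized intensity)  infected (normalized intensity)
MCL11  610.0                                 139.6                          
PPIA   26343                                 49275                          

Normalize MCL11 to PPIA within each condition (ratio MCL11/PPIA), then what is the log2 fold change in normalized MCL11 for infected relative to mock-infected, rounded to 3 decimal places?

-3.031

MCL11/PPIA (mock-infected) = 610.0 / 26343 = 0.023156
MCL11/PPIA (infected) = 139.6 / 49275 = 0.0028331
Fold change = 0.0028331 / 0.023156 = 0.1223
log2(0.1223) = -3.0309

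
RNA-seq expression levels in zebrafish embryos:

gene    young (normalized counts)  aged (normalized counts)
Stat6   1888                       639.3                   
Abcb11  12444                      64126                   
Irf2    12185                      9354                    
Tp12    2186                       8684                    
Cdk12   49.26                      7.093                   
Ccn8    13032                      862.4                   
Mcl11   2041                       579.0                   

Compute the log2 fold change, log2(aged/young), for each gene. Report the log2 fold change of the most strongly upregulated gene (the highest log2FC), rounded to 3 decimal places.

2.365

log2(639.3/1888) = -1.562  (Stat6)
log2(64126/12444) = 2.365  (Abcb11)
log2(9354/12185) = -0.381  (Irf2)
log2(8684/2186) = 1.990  (Tp12)
log2(7.093/49.26) = -2.796  (Cdk12)
log2(862.4/13032) = -3.918  (Ccn8)
log2(579.0/2041) = -1.818  (Mcl11)
Abcb11 is most strongly upregulated.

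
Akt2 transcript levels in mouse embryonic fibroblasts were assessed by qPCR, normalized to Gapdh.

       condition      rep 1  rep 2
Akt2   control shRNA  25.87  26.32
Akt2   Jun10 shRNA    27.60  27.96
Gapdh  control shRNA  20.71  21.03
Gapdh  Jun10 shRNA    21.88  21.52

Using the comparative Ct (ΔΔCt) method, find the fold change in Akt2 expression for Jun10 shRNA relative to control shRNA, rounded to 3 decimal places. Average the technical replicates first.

0.553

Mean Ct: Akt2 control shRNA 26.095; Akt2 Jun10 shRNA 27.780; Gapdh control shRNA 20.870; Gapdh Jun10 shRNA 21.700
ΔCt(control shRNA) = 26.095 − 20.870 = 5.225
ΔCt(Jun10 shRNA) = 27.780 − 21.700 = 6.080
ΔΔCt = 6.080 − 5.225 = 0.855
Fold change = 2^(−0.855) = 0.5529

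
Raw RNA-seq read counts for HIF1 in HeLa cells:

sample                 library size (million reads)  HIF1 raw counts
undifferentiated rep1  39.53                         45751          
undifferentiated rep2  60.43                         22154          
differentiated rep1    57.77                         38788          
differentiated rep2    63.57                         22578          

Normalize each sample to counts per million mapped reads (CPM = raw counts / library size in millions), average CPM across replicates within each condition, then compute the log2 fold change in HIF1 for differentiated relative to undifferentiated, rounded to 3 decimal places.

-0.570

CPM(undifferentiated rep1) = 45751 / 39.53 = 1157.3741
CPM(undifferentiated rep2) = 22154 / 60.43 = 366.6060
CPM(differentiated rep1) = 38788 / 57.77 = 671.4212
CPM(differentiated rep2) = 22578 / 63.57 = 355.1675
mean CPM(undifferentiated) = 761.9901; mean CPM(differentiated) = 513.2943
Fold change = 513.2943 / 761.9901 = 0.67362
log2(0.67362) = -0.5700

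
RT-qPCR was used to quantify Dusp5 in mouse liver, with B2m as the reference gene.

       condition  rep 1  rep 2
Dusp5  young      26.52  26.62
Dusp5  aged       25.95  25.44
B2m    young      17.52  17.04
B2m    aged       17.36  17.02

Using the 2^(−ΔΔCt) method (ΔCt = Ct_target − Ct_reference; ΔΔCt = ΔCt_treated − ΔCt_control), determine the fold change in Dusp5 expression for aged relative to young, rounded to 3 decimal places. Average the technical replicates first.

1.723

Mean Ct: Dusp5 young 26.570; Dusp5 aged 25.695; B2m young 17.280; B2m aged 17.190
ΔCt(young) = 26.570 − 17.280 = 9.290
ΔCt(aged) = 25.695 − 17.190 = 8.505
ΔΔCt = 8.505 − 9.290 = -0.785
Fold change = 2^(−(-0.785)) = 2^0.785 = 1.7231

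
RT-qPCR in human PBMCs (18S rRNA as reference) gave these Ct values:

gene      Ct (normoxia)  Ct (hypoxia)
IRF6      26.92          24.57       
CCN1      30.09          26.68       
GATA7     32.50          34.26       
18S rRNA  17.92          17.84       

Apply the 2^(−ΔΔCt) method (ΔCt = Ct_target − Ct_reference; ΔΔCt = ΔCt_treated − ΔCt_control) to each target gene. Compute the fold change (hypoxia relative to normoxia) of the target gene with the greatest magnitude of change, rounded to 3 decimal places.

IRF6: ΔΔCt = (24.57−17.84) − (26.92−17.92) = 6.73 − 9.00 = -2.27; fold change = 2^2.27 = 4.823
CCN1: ΔΔCt = (26.68−17.84) − (30.09−17.92) = 8.84 − 12.17 = -3.33; fold change = 2^3.33 = 10.056
GATA7: ΔΔCt = (34.26−17.84) − (32.50−17.92) = 16.42 − 14.58 = 1.84; fold change = 2^-1.84 = 0.279
CCN1 has the largest |ΔΔCt| = 3.33.

10.056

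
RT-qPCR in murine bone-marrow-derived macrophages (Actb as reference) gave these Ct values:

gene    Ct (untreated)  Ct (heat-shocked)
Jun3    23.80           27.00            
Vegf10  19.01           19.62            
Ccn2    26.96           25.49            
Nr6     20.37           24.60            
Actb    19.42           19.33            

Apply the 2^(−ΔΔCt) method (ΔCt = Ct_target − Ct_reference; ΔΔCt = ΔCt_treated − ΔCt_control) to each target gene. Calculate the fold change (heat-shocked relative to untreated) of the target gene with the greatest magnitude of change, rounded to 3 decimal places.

0.050

Jun3: ΔΔCt = (27.00−19.33) − (23.80−19.42) = 7.67 − 4.38 = 3.29; fold change = 2^-3.29 = 0.102
Vegf10: ΔΔCt = (19.62−19.33) − (19.01−19.42) = 0.29 − (-0.41) = 0.70; fold change = 2^-0.70 = 0.616
Ccn2: ΔΔCt = (25.49−19.33) − (26.96−19.42) = 6.16 − 7.54 = -1.38; fold change = 2^1.38 = 2.603
Nr6: ΔΔCt = (24.60−19.33) − (20.37−19.42) = 5.27 − 0.95 = 4.32; fold change = 2^-4.32 = 0.050
Nr6 has the largest |ΔΔCt| = 4.32.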